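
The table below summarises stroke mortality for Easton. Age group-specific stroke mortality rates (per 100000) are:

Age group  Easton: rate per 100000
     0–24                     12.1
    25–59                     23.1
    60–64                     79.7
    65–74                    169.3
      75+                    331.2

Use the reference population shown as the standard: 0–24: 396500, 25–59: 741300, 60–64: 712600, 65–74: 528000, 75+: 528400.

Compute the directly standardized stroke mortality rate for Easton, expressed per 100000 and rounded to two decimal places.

118.04

Standard total = 2906800; weights = 0.1364, 0.2550, 0.2451, 0.1816, 0.1818.
Standardized rate: 0.1364×12.1 + 0.2550×23.1 + 0.2451×79.7 + 0.1816×169.3 + 0.1818×331.2 = 118.0378 per 100000.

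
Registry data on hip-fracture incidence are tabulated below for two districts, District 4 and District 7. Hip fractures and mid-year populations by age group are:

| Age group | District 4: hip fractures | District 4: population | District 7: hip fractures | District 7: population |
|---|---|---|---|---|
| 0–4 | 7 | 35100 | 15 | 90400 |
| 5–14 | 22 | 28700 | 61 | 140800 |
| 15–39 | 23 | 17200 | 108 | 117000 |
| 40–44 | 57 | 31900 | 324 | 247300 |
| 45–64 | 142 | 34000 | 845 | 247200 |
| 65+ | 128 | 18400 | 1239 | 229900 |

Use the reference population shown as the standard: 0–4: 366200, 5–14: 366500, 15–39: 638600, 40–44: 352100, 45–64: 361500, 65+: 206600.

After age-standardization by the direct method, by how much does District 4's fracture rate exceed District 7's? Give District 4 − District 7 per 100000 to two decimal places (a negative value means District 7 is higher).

50.82

Age-specific rates per 100000 for District 4: 19.94, 76.66, 133.72, 178.68, 417.65, 695.65.
For District 7: 16.59, 43.32, 92.31, 131.01, 341.83, 538.93.
Standard total = 2291500; weights = 0.1598, 0.1599, 0.2787, 0.1537, 0.1578, 0.0902.
District 4: 0.1598×19.94 + 0.1599×76.66 + 0.2787×133.72 + 0.1537×178.68 + 0.1578×417.65 + 0.0902×695.65 = 208.7746 per 100000.
District 7: 0.1598×16.59 + 0.1599×43.32 + 0.2787×92.31 + 0.1537×131.01 + 0.1578×341.83 + 0.0902×538.93 = 157.9518 per 100000.
Difference = 208.7746 − 157.9518 = 50.8228.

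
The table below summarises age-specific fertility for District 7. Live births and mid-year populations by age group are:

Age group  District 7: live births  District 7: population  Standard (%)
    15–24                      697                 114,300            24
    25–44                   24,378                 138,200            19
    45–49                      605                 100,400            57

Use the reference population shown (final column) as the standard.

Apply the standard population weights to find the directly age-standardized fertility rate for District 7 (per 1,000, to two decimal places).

38.41

Age-specific rates per 1,000 for District 7: 6.098, 176.397, 6.026.
Standard weights: 0.24, 0.19, 0.57.
Standardized rate: 0.2400×6.098 + 0.1900×176.397 + 0.5700×6.026 = 38.4136 per 1,000.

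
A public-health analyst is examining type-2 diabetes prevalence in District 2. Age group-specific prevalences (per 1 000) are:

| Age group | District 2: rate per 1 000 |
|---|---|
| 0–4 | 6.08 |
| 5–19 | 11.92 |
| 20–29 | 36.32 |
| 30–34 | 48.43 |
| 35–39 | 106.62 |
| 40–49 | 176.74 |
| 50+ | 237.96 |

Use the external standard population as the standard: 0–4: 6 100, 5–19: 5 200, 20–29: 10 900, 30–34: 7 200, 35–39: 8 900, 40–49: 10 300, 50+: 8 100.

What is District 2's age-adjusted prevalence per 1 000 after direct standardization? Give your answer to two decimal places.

97.72

Standard total = 56 700; weights = 0.1076, 0.0917, 0.1922, 0.1270, 0.1570, 0.1817, 0.1429.
Standardized rate: 0.1076×6.08 + 0.0917×11.92 + 0.1922×36.32 + 0.1270×48.43 + 0.1570×106.62 + 0.1817×176.74 + 0.1429×237.96 = 97.7156 per 1 000.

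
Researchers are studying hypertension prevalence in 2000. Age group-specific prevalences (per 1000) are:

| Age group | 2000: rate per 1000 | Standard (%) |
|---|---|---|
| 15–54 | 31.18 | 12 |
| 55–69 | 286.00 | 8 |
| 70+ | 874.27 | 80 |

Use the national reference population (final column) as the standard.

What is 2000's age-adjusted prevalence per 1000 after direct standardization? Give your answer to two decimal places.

726.04

Standard weights: 0.12, 0.08, 0.80.
Standardized rate: 0.1200×31.18 + 0.0800×286.00 + 0.8000×874.27 = 726.0376 per 1000.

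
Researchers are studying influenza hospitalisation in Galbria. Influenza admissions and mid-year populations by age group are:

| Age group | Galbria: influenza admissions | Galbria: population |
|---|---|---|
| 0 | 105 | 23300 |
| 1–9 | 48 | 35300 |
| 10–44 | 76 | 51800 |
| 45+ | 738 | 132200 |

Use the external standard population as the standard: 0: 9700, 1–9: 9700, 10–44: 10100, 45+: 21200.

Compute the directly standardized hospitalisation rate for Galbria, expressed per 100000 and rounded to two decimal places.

Age-specific rates per 100000 for Galbria: 450.64, 135.98, 146.72, 558.25.
Standard total = 50700; weights = 0.1913, 0.1913, 0.1992, 0.4181.
Standardized rate: 0.1913×450.64 + 0.1913×135.98 + 0.1992×146.72 + 0.4181×558.25 = 374.8890 per 100000.

374.89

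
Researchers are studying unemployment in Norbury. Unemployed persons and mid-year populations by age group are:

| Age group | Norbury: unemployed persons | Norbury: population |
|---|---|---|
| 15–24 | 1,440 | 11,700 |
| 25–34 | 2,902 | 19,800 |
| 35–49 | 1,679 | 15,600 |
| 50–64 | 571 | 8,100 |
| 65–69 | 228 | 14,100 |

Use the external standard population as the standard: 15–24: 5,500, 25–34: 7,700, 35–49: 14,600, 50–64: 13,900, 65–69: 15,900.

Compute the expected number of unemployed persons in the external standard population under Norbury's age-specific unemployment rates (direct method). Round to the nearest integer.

4614

Age-specific rates per 1,000 for Norbury: 123.077, 146.566, 107.628, 70.494, 16.170.
Expected unemployed persons = Σ (standard pop × age-specific rate ÷ 1,000)
= 5,500×123.077/1,000 + 7,700×146.566/1,000 + 14,600×107.628/1,000 + 13,900×70.494/1,000 + 15,900×16.170/1,000
= 676.92 + 1128.56 + 1571.37 + 979.86 + 257.11 = 4613.82.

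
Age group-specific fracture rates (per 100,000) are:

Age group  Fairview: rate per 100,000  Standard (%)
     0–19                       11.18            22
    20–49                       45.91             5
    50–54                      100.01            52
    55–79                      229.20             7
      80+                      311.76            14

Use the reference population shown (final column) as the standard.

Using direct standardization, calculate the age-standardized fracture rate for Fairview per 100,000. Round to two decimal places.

Standard weights: 0.22, 0.05, 0.52, 0.07, 0.14.
Standardized rate: 0.2200×11.18 + 0.0500×45.91 + 0.5200×100.01 + 0.0700×229.20 + 0.1400×311.76 = 116.4507 per 100,000.

116.45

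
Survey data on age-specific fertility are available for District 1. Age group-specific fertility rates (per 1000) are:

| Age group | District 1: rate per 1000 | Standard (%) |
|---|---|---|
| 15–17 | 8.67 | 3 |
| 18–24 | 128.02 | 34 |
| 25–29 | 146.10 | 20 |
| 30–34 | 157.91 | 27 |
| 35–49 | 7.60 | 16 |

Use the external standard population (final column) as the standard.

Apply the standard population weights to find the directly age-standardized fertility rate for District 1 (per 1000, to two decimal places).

116.86

Standard weights: 0.03, 0.34, 0.20, 0.27, 0.16.
Standardized rate: 0.0300×8.67 + 0.3400×128.02 + 0.2000×146.10 + 0.2700×157.91 + 0.1600×7.60 = 116.8586 per 1000.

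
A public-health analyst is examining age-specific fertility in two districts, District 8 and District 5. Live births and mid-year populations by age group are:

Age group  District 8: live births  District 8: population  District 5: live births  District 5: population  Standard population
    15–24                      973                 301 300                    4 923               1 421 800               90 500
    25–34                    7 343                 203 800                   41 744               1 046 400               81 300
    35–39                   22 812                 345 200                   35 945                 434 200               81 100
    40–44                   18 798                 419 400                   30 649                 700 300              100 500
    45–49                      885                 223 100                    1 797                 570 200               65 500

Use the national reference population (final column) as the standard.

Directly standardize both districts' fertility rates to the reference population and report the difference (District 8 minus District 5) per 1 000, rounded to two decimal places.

-3.65

Age-specific rates per 1 000 for District 8: 3.229, 36.030, 66.083, 44.821, 3.967.
For District 5: 3.463, 39.893, 82.784, 43.766, 3.152.
Standard total = 418 900; weights = 0.2160, 0.1941, 0.1936, 0.2399, 0.1564.
District 8: 0.2160×3.229 + 0.1941×36.030 + 0.1936×66.083 + 0.2399×44.821 + 0.1564×3.967 = 31.8578 per 1 000.
District 5: 0.2160×3.463 + 0.1941×39.893 + 0.1936×82.784 + 0.2399×43.766 + 0.1564×3.152 = 35.5105 per 1 000.
Difference = 31.8578 − 35.5105 = -3.6526.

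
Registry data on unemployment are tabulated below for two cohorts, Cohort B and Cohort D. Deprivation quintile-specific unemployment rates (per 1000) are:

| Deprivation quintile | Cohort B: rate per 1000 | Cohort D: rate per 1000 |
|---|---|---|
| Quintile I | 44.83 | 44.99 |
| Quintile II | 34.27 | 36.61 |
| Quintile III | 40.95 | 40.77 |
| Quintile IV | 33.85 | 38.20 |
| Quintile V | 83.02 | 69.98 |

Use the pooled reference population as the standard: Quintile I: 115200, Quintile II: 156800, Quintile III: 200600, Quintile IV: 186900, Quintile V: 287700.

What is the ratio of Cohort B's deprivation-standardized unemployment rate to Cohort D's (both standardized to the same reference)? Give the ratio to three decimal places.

1.056

Standard total = 947200; weights = 0.1216, 0.1655, 0.2118, 0.1973, 0.3037.
Cohort B: 0.1216×44.83 + 0.1655×34.27 + 0.2118×40.95 + 0.1973×33.85 + 0.3037×83.02 = 51.6933 per 1000.
Cohort D: 0.1216×44.99 + 0.1655×36.61 + 0.2118×40.77 + 0.1973×38.20 + 0.3037×69.98 = 48.9597 per 1000.
Ratio = 51.6933 ÷ 48.9597 = 1.05584.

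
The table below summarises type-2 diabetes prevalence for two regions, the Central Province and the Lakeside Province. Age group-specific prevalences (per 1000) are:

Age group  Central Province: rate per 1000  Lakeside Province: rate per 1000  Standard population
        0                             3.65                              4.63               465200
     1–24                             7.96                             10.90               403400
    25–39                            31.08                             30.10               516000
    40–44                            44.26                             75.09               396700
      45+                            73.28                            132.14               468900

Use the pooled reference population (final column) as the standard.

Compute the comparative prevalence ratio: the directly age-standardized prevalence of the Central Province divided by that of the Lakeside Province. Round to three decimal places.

0.640

Standard total = 2250200; weights = 0.2067, 0.1793, 0.2293, 0.1763, 0.2084.
The Central Province: 0.2067×3.65 + 0.1793×7.96 + 0.2293×31.08 + 0.1763×44.26 + 0.2084×73.28 = 32.3817 per 1000.
The Lakeside Province: 0.2067×4.63 + 0.1793×10.90 + 0.2293×30.10 + 0.1763×75.09 + 0.2084×132.14 = 50.5871 per 1000.
Ratio = 32.3817 ÷ 50.5871 = 0.64012.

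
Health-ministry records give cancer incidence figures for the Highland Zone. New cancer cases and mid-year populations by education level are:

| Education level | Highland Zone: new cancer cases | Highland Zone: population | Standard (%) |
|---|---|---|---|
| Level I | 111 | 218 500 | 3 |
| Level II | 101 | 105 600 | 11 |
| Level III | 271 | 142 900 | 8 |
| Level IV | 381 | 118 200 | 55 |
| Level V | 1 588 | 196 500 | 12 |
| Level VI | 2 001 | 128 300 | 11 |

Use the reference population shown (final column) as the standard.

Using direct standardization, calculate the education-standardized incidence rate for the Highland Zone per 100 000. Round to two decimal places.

Education-specific rates per 100 000 for the Highland Zone: 50.80, 95.64, 189.64, 322.34, 808.14, 1559.63.
Standard weights: 0.03, 0.11, 0.08, 0.55, 0.12, 0.11.
Standardized rate: 0.0300×50.80 + 0.1100×95.64 + 0.0800×189.64 + 0.5500×322.34 + 0.1200×808.14 + 0.1100×1559.63 = 473.0365 per 100 000.

473.04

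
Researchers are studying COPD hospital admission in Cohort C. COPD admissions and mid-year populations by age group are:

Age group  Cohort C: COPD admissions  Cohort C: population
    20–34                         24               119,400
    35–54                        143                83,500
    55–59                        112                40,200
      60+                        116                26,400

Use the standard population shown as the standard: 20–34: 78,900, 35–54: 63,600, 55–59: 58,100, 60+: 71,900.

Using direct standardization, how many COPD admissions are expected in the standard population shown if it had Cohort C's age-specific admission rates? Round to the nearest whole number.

603

Age-specific rates per 10,000 for Cohort C: 2.01, 17.13, 27.86, 43.94.
Expected COPD admissions = Σ (standard pop × age-specific rate ÷ 10,000)
= 78,900×2.01/10,000 + 63,600×17.13/10,000 + 58,100×27.86/10,000 + 71,900×43.94/10,000
= 15.86 + 108.92 + 161.87 + 315.92 = 602.57.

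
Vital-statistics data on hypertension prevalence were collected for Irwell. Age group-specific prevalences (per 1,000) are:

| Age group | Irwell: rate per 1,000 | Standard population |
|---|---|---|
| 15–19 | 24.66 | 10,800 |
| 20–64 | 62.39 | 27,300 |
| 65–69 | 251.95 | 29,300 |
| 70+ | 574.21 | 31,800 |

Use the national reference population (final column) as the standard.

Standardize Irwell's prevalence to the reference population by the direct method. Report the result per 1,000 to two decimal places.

278.34

Standard total = 99,200; weights = 0.1089, 0.2752, 0.2954, 0.3206.
Standardized rate: 0.1089×24.66 + 0.2752×62.39 + 0.2954×251.95 + 0.3206×574.21 = 278.3426 per 1,000.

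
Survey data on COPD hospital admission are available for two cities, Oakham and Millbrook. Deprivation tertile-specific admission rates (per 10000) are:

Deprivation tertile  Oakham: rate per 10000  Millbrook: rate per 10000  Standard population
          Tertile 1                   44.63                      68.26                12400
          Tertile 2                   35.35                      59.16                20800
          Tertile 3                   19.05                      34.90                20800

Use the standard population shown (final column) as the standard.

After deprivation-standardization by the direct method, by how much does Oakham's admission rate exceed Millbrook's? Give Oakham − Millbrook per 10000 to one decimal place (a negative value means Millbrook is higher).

Standard total = 54000; weights = 0.2296, 0.3852, 0.3852.
Oakham: 0.2296×44.63 + 0.3852×35.35 + 0.3852×19.05 = 31.2024 per 10000.
Millbrook: 0.2296×68.26 + 0.3852×59.16 + 0.3852×34.90 = 51.9050 per 10000.
Difference = 31.2024 − 51.9050 = -20.7026.

-20.7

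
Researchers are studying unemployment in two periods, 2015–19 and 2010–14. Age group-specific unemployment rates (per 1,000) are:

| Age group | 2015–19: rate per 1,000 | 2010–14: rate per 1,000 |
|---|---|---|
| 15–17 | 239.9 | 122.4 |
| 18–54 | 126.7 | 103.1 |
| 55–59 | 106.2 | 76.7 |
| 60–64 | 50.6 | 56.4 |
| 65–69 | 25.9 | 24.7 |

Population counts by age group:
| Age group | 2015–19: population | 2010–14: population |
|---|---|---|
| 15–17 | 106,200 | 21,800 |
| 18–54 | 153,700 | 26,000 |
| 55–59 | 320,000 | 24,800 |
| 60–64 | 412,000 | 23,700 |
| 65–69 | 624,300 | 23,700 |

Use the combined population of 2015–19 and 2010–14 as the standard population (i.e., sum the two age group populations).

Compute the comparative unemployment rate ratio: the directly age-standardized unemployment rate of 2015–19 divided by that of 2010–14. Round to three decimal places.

Combined standard total = 1,736,200; weights = 0.0737, 0.1035, 0.1986, 0.2510, 0.3732.
2015–19: 0.0737×239.9 + 0.1035×126.7 + 0.1986×106.2 + 0.2510×50.6 + 0.3732×25.9 = 74.2556 per 1,000.
2010–14: 0.0737×122.4 + 0.1035×103.1 + 0.1986×76.7 + 0.2510×56.4 + 0.3732×24.7 = 58.2995 per 1,000.
Ratio = 74.2556 ÷ 58.2995 = 1.27369.

1.274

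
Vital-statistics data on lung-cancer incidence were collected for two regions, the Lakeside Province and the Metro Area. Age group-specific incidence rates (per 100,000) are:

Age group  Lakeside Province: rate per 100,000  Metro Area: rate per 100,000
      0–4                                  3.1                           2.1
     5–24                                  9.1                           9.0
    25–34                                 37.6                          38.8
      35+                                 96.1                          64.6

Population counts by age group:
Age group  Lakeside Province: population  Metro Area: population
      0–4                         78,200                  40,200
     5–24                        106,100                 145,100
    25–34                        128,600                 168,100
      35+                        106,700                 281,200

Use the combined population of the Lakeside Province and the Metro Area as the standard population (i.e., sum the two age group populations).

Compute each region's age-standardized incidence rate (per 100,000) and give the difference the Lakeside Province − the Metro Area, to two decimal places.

11.39

Combined standard total = 1,054,200; weights = 0.1123, 0.2383, 0.2814, 0.3680.
The Lakeside Province: 0.1123×3.1 + 0.2383×9.1 + 0.2814×37.6 + 0.3680×96.1 = 48.4596 per 100,000.
The Metro Area: 0.1123×2.1 + 0.2383×9.0 + 0.2814×38.8 + 0.3680×64.6 = 37.0705 per 100,000.
Difference = 48.4596 − 37.0705 = 11.3890.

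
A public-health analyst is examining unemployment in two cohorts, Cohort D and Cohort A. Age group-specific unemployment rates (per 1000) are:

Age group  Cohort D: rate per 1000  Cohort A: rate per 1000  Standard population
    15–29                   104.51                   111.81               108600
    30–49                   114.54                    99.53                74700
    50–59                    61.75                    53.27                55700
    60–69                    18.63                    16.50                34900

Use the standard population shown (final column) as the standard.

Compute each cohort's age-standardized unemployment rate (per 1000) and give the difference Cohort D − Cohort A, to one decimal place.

Standard total = 273900; weights = 0.3965, 0.2727, 0.2034, 0.1274.
Cohort D: 0.3965×104.51 + 0.2727×114.54 + 0.2034×61.75 + 0.1274×18.63 = 87.6071 per 1000.
Cohort A: 0.3965×111.81 + 0.2727×99.53 + 0.2034×53.27 + 0.1274×16.50 = 84.4120 per 1000.
Difference = 87.6071 − 84.4120 = 3.1951.

3.2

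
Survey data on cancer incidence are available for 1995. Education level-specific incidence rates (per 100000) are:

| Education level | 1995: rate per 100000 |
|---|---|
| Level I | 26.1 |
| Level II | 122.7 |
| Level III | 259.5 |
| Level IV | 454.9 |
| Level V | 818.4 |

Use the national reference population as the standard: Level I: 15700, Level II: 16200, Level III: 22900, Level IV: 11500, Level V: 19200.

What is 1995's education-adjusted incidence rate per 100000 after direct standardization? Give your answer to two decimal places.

Standard total = 85500; weights = 0.1836, 0.1895, 0.2678, 0.1345, 0.2246.
Standardized rate: 0.1836×26.1 + 0.1895×122.7 + 0.2678×259.5 + 0.1345×454.9 + 0.2246×818.4 = 342.5110 per 100000.

342.51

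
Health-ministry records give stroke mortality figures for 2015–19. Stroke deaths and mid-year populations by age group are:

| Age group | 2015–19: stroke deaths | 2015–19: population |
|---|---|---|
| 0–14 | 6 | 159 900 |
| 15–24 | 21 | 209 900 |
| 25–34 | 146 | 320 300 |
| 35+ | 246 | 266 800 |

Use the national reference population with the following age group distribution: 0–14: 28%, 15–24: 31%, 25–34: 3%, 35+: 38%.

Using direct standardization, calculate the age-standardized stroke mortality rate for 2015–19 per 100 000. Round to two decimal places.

Age-specific rates per 100 000 for 2015–19: 3.75, 10.00, 45.58, 92.20.
Standard weights: 0.28, 0.31, 0.03, 0.38.
Standardized rate: 0.2800×3.75 + 0.3100×10.00 + 0.0300×45.58 + 0.3800×92.20 = 40.5571 per 100 000.

40.56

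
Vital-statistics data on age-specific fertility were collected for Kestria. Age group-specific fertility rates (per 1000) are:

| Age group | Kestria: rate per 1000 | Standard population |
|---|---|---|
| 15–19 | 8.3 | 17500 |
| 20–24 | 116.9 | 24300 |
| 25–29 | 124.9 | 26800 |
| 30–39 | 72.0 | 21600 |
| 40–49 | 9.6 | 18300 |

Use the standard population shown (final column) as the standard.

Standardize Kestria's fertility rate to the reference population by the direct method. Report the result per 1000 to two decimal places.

Standard total = 108500; weights = 0.1613, 0.2240, 0.2470, 0.1991, 0.1687.
Standardized rate: 0.1613×8.3 + 0.2240×116.9 + 0.2470×124.9 + 0.1991×72.0 + 0.1687×9.6 = 74.3237 per 1000.

74.32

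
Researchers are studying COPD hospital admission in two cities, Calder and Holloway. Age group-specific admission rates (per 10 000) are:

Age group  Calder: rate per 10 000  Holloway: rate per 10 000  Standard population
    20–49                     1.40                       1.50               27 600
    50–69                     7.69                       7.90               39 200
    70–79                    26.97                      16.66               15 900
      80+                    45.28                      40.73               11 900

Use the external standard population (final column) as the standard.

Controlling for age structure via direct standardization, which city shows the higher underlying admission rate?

Calder

Standard total = 94 600; weights = 0.2918, 0.4144, 0.1681, 0.1258.
Calder: 0.2918×1.40 + 0.4144×7.69 + 0.1681×26.97 + 0.1258×45.28 = 13.8239 per 10 000.
Holloway: 0.2918×1.50 + 0.4144×7.90 + 0.1681×16.66 + 0.1258×40.73 = 11.6349 per 10 000.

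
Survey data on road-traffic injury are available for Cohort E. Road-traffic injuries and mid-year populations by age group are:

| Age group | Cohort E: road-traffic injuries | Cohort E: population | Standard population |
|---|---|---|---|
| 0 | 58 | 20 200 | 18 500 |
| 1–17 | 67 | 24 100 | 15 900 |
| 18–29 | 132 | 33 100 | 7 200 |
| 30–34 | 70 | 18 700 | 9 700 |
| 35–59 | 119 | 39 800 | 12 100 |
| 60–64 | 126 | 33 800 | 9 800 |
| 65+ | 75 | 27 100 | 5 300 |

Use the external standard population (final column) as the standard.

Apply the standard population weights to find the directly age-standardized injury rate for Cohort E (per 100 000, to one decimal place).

Age-specific rates per 100 000 for Cohort E: 287.13, 278.01, 398.79, 374.33, 298.99, 372.78, 276.75.
Standard total = 78 500; weights = 0.2357, 0.2025, 0.0917, 0.1236, 0.1541, 0.1248, 0.0675.
Standardized rate: 0.2357×287.13 + 0.2025×278.01 + 0.0917×398.79 + 0.1236×374.33 + 0.1541×298.99 + 0.1248×372.78 + 0.0675×276.75 = 318.1199 per 100 000.

318.1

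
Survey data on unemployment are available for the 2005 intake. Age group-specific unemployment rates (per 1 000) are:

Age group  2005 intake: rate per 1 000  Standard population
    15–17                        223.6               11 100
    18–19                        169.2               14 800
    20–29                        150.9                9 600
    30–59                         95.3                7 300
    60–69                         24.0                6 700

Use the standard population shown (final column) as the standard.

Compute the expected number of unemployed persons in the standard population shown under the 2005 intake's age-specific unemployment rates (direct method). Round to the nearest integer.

Expected unemployed persons = Σ (standard pop × age-specific rate ÷ 1 000)
= 11 100×223.6/1 000 + 14 800×169.2/1 000 + 9 600×150.9/1 000 + 7 300×95.3/1 000 + 6 700×24.0/1 000
= 2481.96 + 2504.16 + 1448.64 + 695.69 + 160.80 = 7291.25.

7291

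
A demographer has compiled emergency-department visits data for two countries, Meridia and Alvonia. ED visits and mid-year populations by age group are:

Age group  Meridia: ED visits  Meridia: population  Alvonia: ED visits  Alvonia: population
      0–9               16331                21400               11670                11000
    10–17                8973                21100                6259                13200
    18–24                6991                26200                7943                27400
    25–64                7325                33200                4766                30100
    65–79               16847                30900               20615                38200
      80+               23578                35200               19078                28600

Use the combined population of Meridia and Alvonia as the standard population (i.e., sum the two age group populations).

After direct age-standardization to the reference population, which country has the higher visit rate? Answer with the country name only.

Age-specific rates per 1000 for Meridia: 763.131, 425.261, 266.832, 220.633, 545.210, 669.830.
For Alvonia: 1060.909, 474.167, 289.891, 158.339, 539.660, 667.063.
Combined standard total = 316500; weights = 0.1024, 0.1084, 0.1694, 0.2000, 0.2183, 0.2016.
Meridia: 0.1024×763.131 + 0.1084×425.261 + 0.1694×266.832 + 0.2000×220.633 + 0.2183×545.210 + 0.2016×669.830 = 467.5807 per 1000.
Alvonia: 0.1024×1060.909 + 0.1084×474.167 + 0.1694×289.891 + 0.2000×158.339 + 0.2183×539.660 + 0.2016×667.063 = 493.0409 per 1000.
The crude rates (476.46 vs 473.61) would put Meridia higher, but that reflects its age composition; once standardized to a common age structure, Alvonia has the higher underlying rate.

Alvonia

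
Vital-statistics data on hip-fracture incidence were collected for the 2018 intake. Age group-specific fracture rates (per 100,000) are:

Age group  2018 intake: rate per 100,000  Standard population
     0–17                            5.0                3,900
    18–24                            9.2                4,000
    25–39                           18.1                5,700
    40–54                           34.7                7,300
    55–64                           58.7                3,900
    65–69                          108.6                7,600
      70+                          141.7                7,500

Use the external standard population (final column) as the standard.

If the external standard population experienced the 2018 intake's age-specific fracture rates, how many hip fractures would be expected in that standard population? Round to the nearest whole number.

Expected hip fractures = Σ (standard pop × age-specific rate ÷ 100,000)
= 3,900×5.0/100,000 + 4,000×9.2/100,000 + 5,700×18.1/100,000 + 7,300×34.7/100,000 + 3,900×58.7/100,000 + 7,600×108.6/100,000 + 7,500×141.7/100,000
= 0.20 + 0.37 + 1.03 + 2.53 + 2.29 + 8.25 + 10.63 = 25.30.

25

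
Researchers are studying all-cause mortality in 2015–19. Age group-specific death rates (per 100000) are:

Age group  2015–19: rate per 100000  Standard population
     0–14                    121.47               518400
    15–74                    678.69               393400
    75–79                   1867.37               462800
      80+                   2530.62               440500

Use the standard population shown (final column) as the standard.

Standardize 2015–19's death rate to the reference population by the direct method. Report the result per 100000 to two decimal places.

Standard total = 1815100; weights = 0.2856, 0.2167, 0.2550, 0.2427.
Standardized rate: 0.2856×121.47 + 0.2167×678.69 + 0.2550×1867.37 + 0.2427×2530.62 = 1272.0642 per 100000.

1272.06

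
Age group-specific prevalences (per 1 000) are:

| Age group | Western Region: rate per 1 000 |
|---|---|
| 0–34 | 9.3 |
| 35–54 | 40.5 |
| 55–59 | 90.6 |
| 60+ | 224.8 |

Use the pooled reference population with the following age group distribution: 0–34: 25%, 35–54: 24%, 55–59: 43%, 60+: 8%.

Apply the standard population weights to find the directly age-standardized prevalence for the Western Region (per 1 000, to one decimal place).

Standard weights: 0.25, 0.24, 0.43, 0.08.
Standardized rate: 0.2500×9.3 + 0.2400×40.5 + 0.4300×90.6 + 0.0800×224.8 = 68.9870 per 1 000.

69.0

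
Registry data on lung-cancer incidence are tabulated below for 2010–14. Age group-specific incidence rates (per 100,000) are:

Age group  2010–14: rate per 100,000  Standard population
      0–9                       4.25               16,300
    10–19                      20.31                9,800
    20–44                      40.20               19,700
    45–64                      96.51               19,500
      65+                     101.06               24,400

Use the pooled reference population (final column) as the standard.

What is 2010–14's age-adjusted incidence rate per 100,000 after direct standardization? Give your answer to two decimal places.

60.29

Standard total = 89,700; weights = 0.1817, 0.1093, 0.2196, 0.2174, 0.2720.
Standardized rate: 0.1817×4.25 + 0.1093×20.31 + 0.2196×40.20 + 0.2174×96.51 + 0.2720×101.06 = 60.2905 per 100,000.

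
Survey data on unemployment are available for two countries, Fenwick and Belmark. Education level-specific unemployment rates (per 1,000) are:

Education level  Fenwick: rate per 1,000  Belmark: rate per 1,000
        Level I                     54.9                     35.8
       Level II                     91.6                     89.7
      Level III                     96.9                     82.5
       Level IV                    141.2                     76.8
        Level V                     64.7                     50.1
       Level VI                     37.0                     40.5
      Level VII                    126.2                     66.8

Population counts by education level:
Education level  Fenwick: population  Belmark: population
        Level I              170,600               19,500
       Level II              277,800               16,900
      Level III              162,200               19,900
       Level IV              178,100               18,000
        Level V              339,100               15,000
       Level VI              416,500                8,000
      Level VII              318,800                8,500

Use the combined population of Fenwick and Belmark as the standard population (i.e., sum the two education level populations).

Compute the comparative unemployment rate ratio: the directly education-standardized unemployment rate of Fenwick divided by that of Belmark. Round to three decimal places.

Combined standard total = 1,968,900; weights = 0.0966, 0.1497, 0.0925, 0.0996, 0.1798, 0.2156, 0.1662.
Fenwick: 0.0966×54.9 + 0.1497×91.6 + 0.0925×96.9 + 0.0996×141.2 + 0.1798×64.7 + 0.2156×37.0 + 0.1662×126.2 = 82.6288 per 1,000.
Belmark: 0.0966×35.8 + 0.1497×89.7 + 0.0925×82.5 + 0.0996×76.8 + 0.1798×50.1 + 0.2156×40.5 + 0.1662×66.8 = 61.0088 per 1,000.
Ratio = 82.6288 ÷ 61.0088 = 1.35438.

1.354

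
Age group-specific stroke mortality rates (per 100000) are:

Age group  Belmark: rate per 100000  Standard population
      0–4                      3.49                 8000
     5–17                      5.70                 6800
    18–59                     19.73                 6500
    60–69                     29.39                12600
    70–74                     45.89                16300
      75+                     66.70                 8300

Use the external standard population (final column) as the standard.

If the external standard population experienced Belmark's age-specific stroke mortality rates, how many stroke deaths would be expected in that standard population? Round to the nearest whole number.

Expected stroke deaths = Σ (standard pop × age-specific rate ÷ 100000)
= 8000×3.49/100000 + 6800×5.70/100000 + 6500×19.73/100000 + 12600×29.39/100000 + 16300×45.89/100000 + 8300×66.70/100000
= 0.28 + 0.39 + 1.28 + 3.70 + 7.48 + 5.54 = 18.67.

19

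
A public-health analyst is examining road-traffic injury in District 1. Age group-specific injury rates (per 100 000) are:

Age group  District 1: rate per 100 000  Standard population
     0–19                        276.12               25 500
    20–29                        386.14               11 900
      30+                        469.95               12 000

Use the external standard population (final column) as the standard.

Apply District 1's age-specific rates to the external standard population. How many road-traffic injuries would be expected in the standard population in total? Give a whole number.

Expected road-traffic injuries = Σ (standard pop × age-specific rate ÷ 100 000)
= 25 500×276.12/100 000 + 11 900×386.14/100 000 + 12 000×469.95/100 000
= 70.41 + 45.95 + 56.39 = 172.76.

173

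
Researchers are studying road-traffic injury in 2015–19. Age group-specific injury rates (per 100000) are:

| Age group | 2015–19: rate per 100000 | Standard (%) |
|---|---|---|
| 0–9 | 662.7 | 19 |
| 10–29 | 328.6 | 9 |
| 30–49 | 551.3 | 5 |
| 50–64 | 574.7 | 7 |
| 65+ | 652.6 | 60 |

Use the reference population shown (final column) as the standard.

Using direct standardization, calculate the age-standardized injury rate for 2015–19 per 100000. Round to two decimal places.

614.84

Standard weights: 0.19, 0.09, 0.05, 0.07, 0.60.
Standardized rate: 0.1900×662.7 + 0.0900×328.6 + 0.0500×551.3 + 0.0700×574.7 + 0.6000×652.6 = 614.8410 per 100000.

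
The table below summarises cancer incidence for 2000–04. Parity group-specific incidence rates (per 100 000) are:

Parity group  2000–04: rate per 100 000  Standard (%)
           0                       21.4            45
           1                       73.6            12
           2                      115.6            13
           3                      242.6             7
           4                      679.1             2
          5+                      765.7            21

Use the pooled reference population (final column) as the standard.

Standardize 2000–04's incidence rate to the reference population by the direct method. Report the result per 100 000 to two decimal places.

Standard weights: 0.45, 0.12, 0.13, 0.07, 0.02, 0.21.
Standardized rate: 0.4500×21.4 + 0.1200×73.6 + 0.1300×115.6 + 0.0700×242.6 + 0.0200×679.1 + 0.2100×765.7 = 224.8510 per 100 000.

224.85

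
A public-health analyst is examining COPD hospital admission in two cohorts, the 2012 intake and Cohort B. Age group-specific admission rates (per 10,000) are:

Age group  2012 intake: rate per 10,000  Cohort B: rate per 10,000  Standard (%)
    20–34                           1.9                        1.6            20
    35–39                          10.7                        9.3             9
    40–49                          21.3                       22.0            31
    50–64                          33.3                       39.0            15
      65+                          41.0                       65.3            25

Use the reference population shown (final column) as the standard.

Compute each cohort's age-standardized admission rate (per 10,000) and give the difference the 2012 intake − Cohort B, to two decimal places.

Standard weights: 0.20, 0.09, 0.31, 0.15, 0.25.
The 2012 intake: 0.2000×1.9 + 0.0900×10.7 + 0.3100×21.3 + 0.1500×33.3 + 0.2500×41.0 = 23.1910 per 10,000.
Cohort B: 0.2000×1.6 + 0.0900×9.3 + 0.3100×22.0 + 0.1500×39.0 + 0.2500×65.3 = 30.1520 per 10,000.
Difference = 23.1910 − 30.1520 = -6.9610.

-6.96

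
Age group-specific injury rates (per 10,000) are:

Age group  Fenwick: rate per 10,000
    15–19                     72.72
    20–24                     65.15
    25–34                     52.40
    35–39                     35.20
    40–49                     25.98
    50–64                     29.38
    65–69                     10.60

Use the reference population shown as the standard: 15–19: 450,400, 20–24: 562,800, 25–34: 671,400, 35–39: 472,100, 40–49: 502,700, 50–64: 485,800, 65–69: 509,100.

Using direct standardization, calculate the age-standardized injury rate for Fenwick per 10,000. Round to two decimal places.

Standard total = 3,654,300; weights = 0.1233, 0.1540, 0.1837, 0.1292, 0.1376, 0.1329, 0.1393.
Standardized rate: 0.1233×72.72 + 0.1540×65.15 + 0.1837×52.40 + 0.1292×35.20 + 0.1376×25.98 + 0.1329×29.38 + 0.1393×10.60 = 42.1280 per 10,000.

42.13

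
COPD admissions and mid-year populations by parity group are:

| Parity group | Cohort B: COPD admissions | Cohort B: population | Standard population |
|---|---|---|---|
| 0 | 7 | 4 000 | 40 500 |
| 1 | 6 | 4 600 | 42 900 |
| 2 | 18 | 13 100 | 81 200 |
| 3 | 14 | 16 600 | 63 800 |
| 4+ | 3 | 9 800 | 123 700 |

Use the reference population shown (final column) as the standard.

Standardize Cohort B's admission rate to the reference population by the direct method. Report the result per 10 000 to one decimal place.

Parity-specific rates per 10 000 for Cohort B: 17.50, 13.04, 13.74, 8.43, 3.06.
Standard total = 352 100; weights = 0.1150, 0.1218, 0.2306, 0.1812, 0.3513.
Standardized rate: 0.1150×17.50 + 0.1218×13.04 + 0.2306×13.74 + 0.1812×8.43 + 0.3513×3.06 = 9.3746 per 10 000.

9.4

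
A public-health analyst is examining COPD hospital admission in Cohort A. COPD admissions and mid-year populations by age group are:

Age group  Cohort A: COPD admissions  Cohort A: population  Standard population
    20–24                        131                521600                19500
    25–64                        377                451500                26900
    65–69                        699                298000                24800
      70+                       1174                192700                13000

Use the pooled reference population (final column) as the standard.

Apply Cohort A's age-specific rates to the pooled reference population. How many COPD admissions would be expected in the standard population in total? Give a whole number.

Age-specific rates per 10000 for Cohort A: 2.51, 8.35, 23.46, 60.92.
Expected COPD admissions = Σ (standard pop × age-specific rate ÷ 10000)
= 19500×2.51/10000 + 26900×8.35/10000 + 24800×23.46/10000 + 13000×60.92/10000
= 4.90 + 22.46 + 58.17 + 79.20 = 164.73.

165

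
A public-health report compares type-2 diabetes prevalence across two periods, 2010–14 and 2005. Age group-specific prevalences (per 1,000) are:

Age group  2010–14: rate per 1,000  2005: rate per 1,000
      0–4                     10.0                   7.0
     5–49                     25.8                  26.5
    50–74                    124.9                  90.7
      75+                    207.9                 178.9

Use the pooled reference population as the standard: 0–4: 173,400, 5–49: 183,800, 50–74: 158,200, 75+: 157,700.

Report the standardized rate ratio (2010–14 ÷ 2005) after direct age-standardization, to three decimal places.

Standard total = 673,100; weights = 0.2576, 0.2731, 0.2350, 0.2343.
2010–14: 0.2576×10.0 + 0.2731×25.8 + 0.2350×124.9 + 0.2343×207.9 = 87.6854 per 1,000.
2005: 0.2576×7.0 + 0.2731×26.5 + 0.2350×90.7 + 0.2343×178.9 = 72.2712 per 1,000.
Ratio = 87.6854 ÷ 72.2712 = 1.21328.

1.213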